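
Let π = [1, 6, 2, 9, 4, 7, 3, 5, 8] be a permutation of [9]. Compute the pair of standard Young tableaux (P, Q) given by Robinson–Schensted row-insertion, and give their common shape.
P = [1, 2, 3, 5, 8] / [4, 7] / [6, 9];  Q = [1, 2, 4, 6, 9] / [3, 5] / [7, 8];  common shape = (5, 2, 2)

Row-insert the values π_1, π_2, … into P one at a time, bumping the leftmost entry strictly greater than the inserted value down to the next row. The recording tableau Q records, in position (i, j), the step at which that cell was added to P.
  Insert 1 (step 1): P = [1];  Q = [1]
  Insert 6 (step 2): P = [1, 6];  Q = [1, 2]
  Insert 2 (step 3): P = [1, 2] / [6];  Q = [1, 2] / [3]
  Insert 9 (step 4): P = [1, 2, 9] / [6];  Q = [1, 2, 4] / [3]
  Insert 4 (step 5): P = [1, 2, 4] / [6, 9];  Q = [1, 2, 4] / [3, 5]
  Insert 7 (step 6): P = [1, 2, 4, 7] / [6, 9];  Q = [1, 2, 4, 6] / [3, 5]
  Insert 3 (step 7): P = [1, 2, 3, 7] / [4, 9] / [6];  Q = [1, 2, 4, 6] / [3, 5] / [7]
  Insert 5 (step 8): P = [1, 2, 3, 5] / [4, 7] / [6, 9];  Q = [1, 2, 4, 6] / [3, 5] / [7, 8]
  Insert 8 (step 9): P = [1, 2, 3, 5, 8] / [4, 7] / [6, 9];  Q = [1, 2, 4, 6, 9] / [3, 5] / [7, 8]
Final shape: (5, 2, 2).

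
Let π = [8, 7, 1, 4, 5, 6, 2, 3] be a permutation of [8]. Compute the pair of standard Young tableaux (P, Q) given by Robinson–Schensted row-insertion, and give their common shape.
P = [1, 2, 3, 6] / [4, 5] / [7] / [8];  Q = [1, 4, 5, 6] / [2, 8] / [3] / [7];  common shape = (4, 2, 1, 1)

Row-insert the values π_1, π_2, … into P one at a time, bumping the leftmost entry strictly greater than the inserted value down to the next row. The recording tableau Q records, in position (i, j), the step at which that cell was added to P.
  Insert 8 (step 1): P = [8];  Q = [1]
  Insert 7 (step 2): P = [7] / [8];  Q = [1] / [2]
  Insert 1 (step 3): P = [1] / [7] / [8];  Q = [1] / [2] / [3]
  Insert 4 (step 4): P = [1, 4] / [7] / [8];  Q = [1, 4] / [2] / [3]
  Insert 5 (step 5): P = [1, 4, 5] / [7] / [8];  Q = [1, 4, 5] / [2] / [3]
  Insert 6 (step 6): P = [1, 4, 5, 6] / [7] / [8];  Q = [1, 4, 5, 6] / [2] / [3]
  Insert 2 (step 7): P = [1, 2, 5, 6] / [4] / [7] / [8];  Q = [1, 4, 5, 6] / [2] / [3] / [7]
  Insert 3 (step 8): P = [1, 2, 3, 6] / [4, 5] / [7] / [8];  Q = [1, 4, 5, 6] / [2, 8] / [3] / [7]
Final shape: (4, 2, 1, 1).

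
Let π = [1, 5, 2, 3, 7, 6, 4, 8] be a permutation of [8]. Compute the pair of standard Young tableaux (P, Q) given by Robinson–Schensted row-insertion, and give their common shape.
P = [1, 2, 3, 4, 8] / [5, 6] / [7];  Q = [1, 2, 4, 5, 8] / [3, 6] / [7];  common shape = (5, 2, 1)

Row-insert the values π_1, π_2, … into P one at a time, bumping the leftmost entry strictly greater than the inserted value down to the next row. The recording tableau Q records, in position (i, j), the step at which that cell was added to P.
  Insert 1 (step 1): P = [1];  Q = [1]
  Insert 5 (step 2): P = [1, 5];  Q = [1, 2]
  Insert 2 (step 3): P = [1, 2] / [5];  Q = [1, 2] / [3]
  Insert 3 (step 4): P = [1, 2, 3] / [5];  Q = [1, 2, 4] / [3]
  Insert 7 (step 5): P = [1, 2, 3, 7] / [5];  Q = [1, 2, 4, 5] / [3]
  Insert 6 (step 6): P = [1, 2, 3, 6] / [5, 7];  Q = [1, 2, 4, 5] / [3, 6]
  Insert 4 (step 7): P = [1, 2, 3, 4] / [5, 6] / [7];  Q = [1, 2, 4, 5] / [3, 6] / [7]
  Insert 8 (step 8): P = [1, 2, 3, 4, 8] / [5, 6] / [7];  Q = [1, 2, 4, 5, 8] / [3, 6] / [7]
Final shape: (5, 2, 1).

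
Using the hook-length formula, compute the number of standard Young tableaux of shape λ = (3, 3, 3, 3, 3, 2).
# SYT of shape (3, 3, 3, 3, 3, 2) = 87516

Hook-length formula: f^λ = n! / Π hook(c), product over all cells c of the Young diagram. For λ = (3, 3, 3, 3, 3, 2), n = 17 boxes. Hook lengths by row (left-to-right, top-to-bottom): [8, 7, 5]; [7, 6, 4]; [6, 5, 3]; [5, 4, 2]; [4, 3, 1]; [2, 1]. Product of hooks = 4064256000. So f^λ = 17! / 4064256000 = 355687428096000 / 4064256000 = 87516.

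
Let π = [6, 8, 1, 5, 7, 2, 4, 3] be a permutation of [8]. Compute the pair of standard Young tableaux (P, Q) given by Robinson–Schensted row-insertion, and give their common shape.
P = [1, 2, 3] / [4, 7] / [5, 8] / [6];  Q = [1, 2, 5] / [3, 4] / [6, 7] / [8];  common shape = (3, 2, 2, 1)

Row-insert the values π_1, π_2, … into P one at a time, bumping the leftmost entry strictly greater than the inserted value down to the next row. The recording tableau Q records, in position (i, j), the step at which that cell was added to P.
  Insert 6 (step 1): P = [6];  Q = [1]
  Insert 8 (step 2): P = [6, 8];  Q = [1, 2]
  Insert 1 (step 3): P = [1, 8] / [6];  Q = [1, 2] / [3]
  Insert 5 (step 4): P = [1, 5] / [6, 8];  Q = [1, 2] / [3, 4]
  Insert 7 (step 5): P = [1, 5, 7] / [6, 8];  Q = [1, 2, 5] / [3, 4]
  Insert 2 (step 6): P = [1, 2, 7] / [5, 8] / [6];  Q = [1, 2, 5] / [3, 4] / [6]
  Insert 4 (step 7): P = [1, 2, 4] / [5, 7] / [6, 8];  Q = [1, 2, 5] / [3, 4] / [6, 7]
  Insert 3 (step 8): P = [1, 2, 3] / [4, 7] / [5, 8] / [6];  Q = [1, 2, 5] / [3, 4] / [6, 7] / [8]
Final shape: (3, 2, 2, 1).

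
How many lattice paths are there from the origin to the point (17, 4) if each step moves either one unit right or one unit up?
Number of paths = 5985

A monotone lattice path from (0, 0) to (17, 4) consists of 17 east steps and 4 north steps in some order, so it is determined by which 17 of the 21 steps are east. The count is C(21, 17) = 5985.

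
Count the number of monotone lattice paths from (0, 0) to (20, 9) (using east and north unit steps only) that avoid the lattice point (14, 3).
Number of paths = 9386685

Total paths from (0, 0) to (20, 9): C(29, 20) = 10015005. Paths through (14, 3): (paths (0, 0) → (14, 3)) × (paths (14, 3) → (20, 9)) = C(17, 14) · C(12, 6) = 680 · 924 = 628320. Avoidance count = 10015005 − 628320 = 9386685.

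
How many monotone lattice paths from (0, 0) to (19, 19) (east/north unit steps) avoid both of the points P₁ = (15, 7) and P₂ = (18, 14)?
Number of paths = 32329051800

Inclusion–exclusion. Total paths: C(38, 19) = 35345263800. Through P₁: C(22, 15)·C(16, 4) = 310390080. Through P₂: C(32, 18)·C(6, 1) = 2828613600. Since P₁ is strictly southwest of P₂, a monotone path through both must visit P₁ then P₂; paths through both = C(22, 15)·C(10, 3)·C(6, 1) = 122791680. Avoid both = 35345263800 − 310390080 − 2828613600 + 122791680 = 32329051800.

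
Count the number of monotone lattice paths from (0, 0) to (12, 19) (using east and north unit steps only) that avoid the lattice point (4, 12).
Number of paths = 129408825

Total paths from (0, 0) to (12, 19): C(31, 12) = 141120525. Paths through (4, 12): (paths (0, 0) → (4, 12)) × (paths (4, 12) → (12, 19)) = C(16, 4) · C(15, 8) = 1820 · 6435 = 11711700. Avoidance count = 141120525 − 11711700 = 129408825.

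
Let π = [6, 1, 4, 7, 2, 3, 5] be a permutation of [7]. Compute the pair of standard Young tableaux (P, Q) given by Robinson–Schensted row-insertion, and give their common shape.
P = [1, 2, 3, 5] / [4, 7] / [6];  Q = [1, 3, 4, 7] / [2, 6] / [5];  common shape = (4, 2, 1)

Row-insert the values π_1, π_2, … into P one at a time, bumping the leftmost entry strictly greater than the inserted value down to the next row. The recording tableau Q records, in position (i, j), the step at which that cell was added to P.
  Insert 6 (step 1): P = [6];  Q = [1]
  Insert 1 (step 2): P = [1] / [6];  Q = [1] / [2]
  Insert 4 (step 3): P = [1, 4] / [6];  Q = [1, 3] / [2]
  Insert 7 (step 4): P = [1, 4, 7] / [6];  Q = [1, 3, 4] / [2]
  Insert 2 (step 5): P = [1, 2, 7] / [4] / [6];  Q = [1, 3, 4] / [2] / [5]
  Insert 3 (step 6): P = [1, 2, 3] / [4, 7] / [6];  Q = [1, 3, 4] / [2, 6] / [5]
  Insert 5 (step 7): P = [1, 2, 3, 5] / [4, 7] / [6];  Q = [1, 3, 4, 7] / [2, 6] / [5]
Final shape: (4, 2, 1).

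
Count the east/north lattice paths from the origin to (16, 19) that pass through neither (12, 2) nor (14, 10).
Number of paths = 3951740460

Inclusion–exclusion. Total paths: C(35, 16) = 4059928950. Through P₁: C(14, 12)·C(21, 4) = 544635. Through P₂: C(24, 14)·C(11, 2) = 107869080. Since P₁ is strictly southwest of P₂, a monotone path through both must visit P₁ then P₂; paths through both = C(14, 12)·C(10, 2)·C(11, 2) = 225225. Avoid both = 4059928950 − 544635 − 107869080 + 225225 = 3951740460.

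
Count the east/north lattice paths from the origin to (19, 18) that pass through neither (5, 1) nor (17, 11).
Number of paths = 15448141806

Inclusion–exclusion. Total paths: C(37, 19) = 17672631900. Through P₁: C(6, 5)·C(31, 14) = 1591095150. Through P₂: C(28, 17)·C(9, 2) = 773070480. Since P₁ is strictly southwest of P₂, a monotone path through both must visit P₁ then P₂; paths through both = C(6, 5)·C(22, 12)·C(9, 2) = 139675536. Avoid both = 17672631900 − 1591095150 − 773070480 + 139675536 = 15448141806.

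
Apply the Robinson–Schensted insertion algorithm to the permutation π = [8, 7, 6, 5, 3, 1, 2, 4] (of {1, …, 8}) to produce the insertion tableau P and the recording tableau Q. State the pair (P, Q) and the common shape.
P = [1, 2, 4] / [3] / [5] / [6] / [7] / [8];  Q = [1, 7, 8] / [2] / [3] / [4] / [5] / [6];  common shape = (3, 1, 1, 1, 1, 1)

Row-insert the values π_1, π_2, … into P one at a time, bumping the leftmost entry strictly greater than the inserted value down to the next row. The recording tableau Q records, in position (i, j), the step at which that cell was added to P.
  Insert 8 (step 1): P = [8];  Q = [1]
  Insert 7 (step 2): P = [7] / [8];  Q = [1] / [2]
  Insert 6 (step 3): P = [6] / [7] / [8];  Q = [1] / [2] / [3]
  Insert 5 (step 4): P = [5] / [6] / [7] / [8];  Q = [1] / [2] / [3] / [4]
  Insert 3 (step 5): P = [3] / [5] / [6] / [7] / [8];  Q = [1] / [2] / [3] / [4] / [5]
  Insert 1 (step 6): P = [1] / [3] / [5] / [6] / [7] / [8];  Q = [1] / [2] / [3] / [4] / [5] / [6]
  Insert 2 (step 7): P = [1, 2] / [3] / [5] / [6] / [7] / [8];  Q = [1, 7] / [2] / [3] / [4] / [5] / [6]
  Insert 4 (step 8): P = [1, 2, 4] / [3] / [5] / [6] / [7] / [8];  Q = [1, 7, 8] / [2] / [3] / [4] / [5] / [6]
Final shape: (3, 1, 1, 1, 1, 1).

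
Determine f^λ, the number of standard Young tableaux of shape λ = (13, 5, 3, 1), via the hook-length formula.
# SYT of shape (13, 5, 3, 1) = 38852055

Hook-length formula: f^λ = n! / Π hook(c), product over all cells c of the Young diagram. For λ = (13, 5, 3, 1), n = 22 boxes. Hook lengths by row (left-to-right, top-to-bottom): [16, 14, 13, 11, 10, 8, 7, 6, 5, 4, 3, 2, 1]; [7, 5, 4, 2, 1]; [4, 2, 1]; [1]. Product of hooks = 28930277376000. So f^λ = 22! / 28930277376000 = 1124000727777607680000 / 28930277376000 = 38852055.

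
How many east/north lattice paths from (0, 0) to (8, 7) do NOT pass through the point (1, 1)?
Number of paths = 3003

Total paths from (0, 0) to (8, 7): C(15, 8) = 6435. Paths through (1, 1): (paths (0, 0) → (1, 1)) × (paths (1, 1) → (8, 7)) = C(2, 1) · C(13, 7) = 2 · 1716 = 3432. Avoidance count = 6435 − 3432 = 3003.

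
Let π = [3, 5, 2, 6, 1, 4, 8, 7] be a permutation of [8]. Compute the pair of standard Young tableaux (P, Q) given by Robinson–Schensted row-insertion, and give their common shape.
P = [1, 4, 6, 7] / [2, 5, 8] / [3];  Q = [1, 2, 4, 7] / [3, 6, 8] / [5];  common shape = (4, 3, 1)

Row-insert the values π_1, π_2, … into P one at a time, bumping the leftmost entry strictly greater than the inserted value down to the next row. The recording tableau Q records, in position (i, j), the step at which that cell was added to P.
  Insert 3 (step 1): P = [3];  Q = [1]
  Insert 5 (step 2): P = [3, 5];  Q = [1, 2]
  Insert 2 (step 3): P = [2, 5] / [3];  Q = [1, 2] / [3]
  Insert 6 (step 4): P = [2, 5, 6] / [3];  Q = [1, 2, 4] / [3]
  Insert 1 (step 5): P = [1, 5, 6] / [2] / [3];  Q = [1, 2, 4] / [3] / [5]
  Insert 4 (step 6): P = [1, 4, 6] / [2, 5] / [3];  Q = [1, 2, 4] / [3, 6] / [5]
  Insert 8 (step 7): P = [1, 4, 6, 8] / [2, 5] / [3];  Q = [1, 2, 4, 7] / [3, 6] / [5]
  Insert 7 (step 8): P = [1, 4, 6, 7] / [2, 5, 8] / [3];  Q = [1, 2, 4, 7] / [3, 6, 8] / [5]
Final shape: (4, 3, 1).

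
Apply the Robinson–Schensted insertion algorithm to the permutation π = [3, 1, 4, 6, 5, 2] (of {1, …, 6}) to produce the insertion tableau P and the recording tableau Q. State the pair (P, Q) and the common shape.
P = [1, 2, 5] / [3, 4] / [6];  Q = [1, 3, 4] / [2, 5] / [6];  common shape = (3, 2, 1)

Row-insert the values π_1, π_2, … into P one at a time, bumping the leftmost entry strictly greater than the inserted value down to the next row. The recording tableau Q records, in position (i, j), the step at which that cell was added to P.
  Insert 3 (step 1): P = [3];  Q = [1]
  Insert 1 (step 2): P = [1] / [3];  Q = [1] / [2]
  Insert 4 (step 3): P = [1, 4] / [3];  Q = [1, 3] / [2]
  Insert 6 (step 4): P = [1, 4, 6] / [3];  Q = [1, 3, 4] / [2]
  Insert 5 (step 5): P = [1, 4, 5] / [3, 6];  Q = [1, 3, 4] / [2, 5]
  Insert 2 (step 6): P = [1, 2, 5] / [3, 4] / [6];  Q = [1, 3, 4] / [2, 5] / [6]
Final shape: (3, 2, 1).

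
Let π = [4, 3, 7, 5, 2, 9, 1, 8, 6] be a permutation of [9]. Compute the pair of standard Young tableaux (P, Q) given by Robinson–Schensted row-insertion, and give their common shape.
P = [1, 5, 6] / [2, 7, 8] / [3, 9] / [4];  Q = [1, 3, 6] / [2, 4, 8] / [5, 9] / [7];  common shape = (3, 3, 2, 1)

Row-insert the values π_1, π_2, … into P one at a time, bumping the leftmost entry strictly greater than the inserted value down to the next row. The recording tableau Q records, in position (i, j), the step at which that cell was added to P.
  Insert 4 (step 1): P = [4];  Q = [1]
  Insert 3 (step 2): P = [3] / [4];  Q = [1] / [2]
  Insert 7 (step 3): P = [3, 7] / [4];  Q = [1, 3] / [2]
  Insert 5 (step 4): P = [3, 5] / [4, 7];  Q = [1, 3] / [2, 4]
  Insert 2 (step 5): P = [2, 5] / [3, 7] / [4];  Q = [1, 3] / [2, 4] / [5]
  Insert 9 (step 6): P = [2, 5, 9] / [3, 7] / [4];  Q = [1, 3, 6] / [2, 4] / [5]
  Insert 1 (step 7): P = [1, 5, 9] / [2, 7] / [3] / [4];  Q = [1, 3, 6] / [2, 4] / [5] / [7]
  Insert 8 (step 8): P = [1, 5, 8] / [2, 7, 9] / [3] / [4];  Q = [1, 3, 6] / [2, 4, 8] / [5] / [7]
  Insert 6 (step 9): P = [1, 5, 6] / [2, 7, 8] / [3, 9] / [4];  Q = [1, 3, 6] / [2, 4, 8] / [5, 9] / [7]
Final shape: (3, 3, 2, 1).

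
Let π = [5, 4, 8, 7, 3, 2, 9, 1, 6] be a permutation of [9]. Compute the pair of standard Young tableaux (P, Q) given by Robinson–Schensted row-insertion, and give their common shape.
P = [1, 6, 9] / [2, 7] / [3, 8] / [4] / [5];  Q = [1, 3, 7] / [2, 4] / [5, 9] / [6] / [8];  common shape = (3, 2, 2, 1, 1)

Row-insert the values π_1, π_2, … into P one at a time, bumping the leftmost entry strictly greater than the inserted value down to the next row. The recording tableau Q records, in position (i, j), the step at which that cell was added to P.
  Insert 5 (step 1): P = [5];  Q = [1]
  Insert 4 (step 2): P = [4] / [5];  Q = [1] / [2]
  Insert 8 (step 3): P = [4, 8] / [5];  Q = [1, 3] / [2]
  Insert 7 (step 4): P = [4, 7] / [5, 8];  Q = [1, 3] / [2, 4]
  Insert 3 (step 5): P = [3, 7] / [4, 8] / [5];  Q = [1, 3] / [2, 4] / [5]
  Insert 2 (step 6): P = [2, 7] / [3, 8] / [4] / [5];  Q = [1, 3] / [2, 4] / [5] / [6]
  Insert 9 (step 7): P = [2, 7, 9] / [3, 8] / [4] / [5];  Q = [1, 3, 7] / [2, 4] / [5] / [6]
  Insert 1 (step 8): P = [1, 7, 9] / [2, 8] / [3] / [4] / [5];  Q = [1, 3, 7] / [2, 4] / [5] / [6] / [8]
  Insert 6 (step 9): P = [1, 6, 9] / [2, 7] / [3, 8] / [4] / [5];  Q = [1, 3, 7] / [2, 4] / [5, 9] / [6] / [8]
Final shape: (3, 2, 2, 1, 1).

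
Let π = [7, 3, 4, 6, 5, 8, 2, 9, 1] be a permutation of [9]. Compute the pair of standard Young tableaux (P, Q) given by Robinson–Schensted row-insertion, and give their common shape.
P = [1, 4, 5, 8, 9] / [2] / [3] / [6] / [7];  Q = [1, 3, 4, 6, 8] / [2] / [5] / [7] / [9];  common shape = (5, 1, 1, 1, 1)

Row-insert the values π_1, π_2, … into P one at a time, bumping the leftmost entry strictly greater than the inserted value down to the next row. The recording tableau Q records, in position (i, j), the step at which that cell was added to P.
  Insert 7 (step 1): P = [7];  Q = [1]
  Insert 3 (step 2): P = [3] / [7];  Q = [1] / [2]
  Insert 4 (step 3): P = [3, 4] / [7];  Q = [1, 3] / [2]
  Insert 6 (step 4): P = [3, 4, 6] / [7];  Q = [1, 3, 4] / [2]
  Insert 5 (step 5): P = [3, 4, 5] / [6] / [7];  Q = [1, 3, 4] / [2] / [5]
  Insert 8 (step 6): P = [3, 4, 5, 8] / [6] / [7];  Q = [1, 3, 4, 6] / [2] / [5]
  Insert 2 (step 7): P = [2, 4, 5, 8] / [3] / [6] / [7];  Q = [1, 3, 4, 6] / [2] / [5] / [7]
  Insert 9 (step 8): P = [2, 4, 5, 8, 9] / [3] / [6] / [7];  Q = [1, 3, 4, 6, 8] / [2] / [5] / [7]
  Insert 1 (step 9): P = [1, 4, 5, 8, 9] / [2] / [3] / [6] / [7];  Q = [1, 3, 4, 6, 8] / [2] / [5] / [7] / [9]
Final shape: (5, 1, 1, 1, 1).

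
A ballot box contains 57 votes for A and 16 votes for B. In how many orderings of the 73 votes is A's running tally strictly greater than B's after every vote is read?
Strict-lead orderings = 2960850980855604

Total orderings of the 73 votes with 57 for A: C(73, 57) = 5271759063474612. By the Bertrand ballot formula (Cycle Lemma / reflection principle), the number of orderings in which A is strictly ahead of B throughout is (p − q)/(p + q) · C(p + q, p) = (57 − 16)/(57 + 16) · 5271759063474612 = 2960850980855604.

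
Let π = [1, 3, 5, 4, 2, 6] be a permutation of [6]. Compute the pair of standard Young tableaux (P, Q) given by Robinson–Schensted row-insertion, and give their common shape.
P = [1, 2, 4, 6] / [3] / [5];  Q = [1, 2, 3, 6] / [4] / [5];  common shape = (4, 1, 1)

Row-insert the values π_1, π_2, … into P one at a time, bumping the leftmost entry strictly greater than the inserted value down to the next row. The recording tableau Q records, in position (i, j), the step at which that cell was added to P.
  Insert 1 (step 1): P = [1];  Q = [1]
  Insert 3 (step 2): P = [1, 3];  Q = [1, 2]
  Insert 5 (step 3): P = [1, 3, 5];  Q = [1, 2, 3]
  Insert 4 (step 4): P = [1, 3, 4] / [5];  Q = [1, 2, 3] / [4]
  Insert 2 (step 5): P = [1, 2, 4] / [3] / [5];  Q = [1, 2, 3] / [4] / [5]
  Insert 6 (step 6): P = [1, 2, 4, 6] / [3] / [5];  Q = [1, 2, 3, 6] / [4] / [5]
Final shape: (4, 1, 1).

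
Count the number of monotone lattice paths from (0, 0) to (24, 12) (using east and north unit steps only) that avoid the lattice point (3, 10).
Number of paths = 1251605342

Total paths from (0, 0) to (24, 12): C(36, 24) = 1251677700. Paths through (3, 10): (paths (0, 0) → (3, 10)) × (paths (3, 10) → (24, 12)) = C(13, 3) · C(23, 21) = 286 · 253 = 72358. Avoidance count = 1251677700 − 72358 = 1251605342.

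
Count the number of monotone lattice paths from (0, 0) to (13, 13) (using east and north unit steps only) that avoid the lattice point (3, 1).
Number of paths = 7814016

Total paths from (0, 0) to (13, 13): C(26, 13) = 10400600. Paths through (3, 1): (paths (0, 0) → (3, 1)) × (paths (3, 1) → (13, 13)) = C(4, 3) · C(22, 10) = 4 · 646646 = 2586584. Avoidance count = 10400600 − 2586584 = 7814016.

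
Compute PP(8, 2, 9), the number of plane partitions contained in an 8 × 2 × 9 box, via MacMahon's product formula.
PP(8, 2, 9) = 118195220

Evaluate the triple product over i = 1..8, j = 1..2, k = 1..9. The factors are (2/1) · (3/2) · (4/3) · (5/4) · (6/5) · (7/6) · (8/7) · (9/8) · … (144 factors total). The numerators and denominators telescope so the product is an integer; carrying out the multiplication exactly gives PP(8, 2, 9) = 118195220.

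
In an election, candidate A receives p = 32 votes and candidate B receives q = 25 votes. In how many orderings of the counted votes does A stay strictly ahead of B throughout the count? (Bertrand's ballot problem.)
Strict-lead orderings = 1219408876923237

Total orderings of the 57 votes with 32 for A: C(57, 32) = 9929472283517787. By the Bertrand ballot formula (Cycle Lemma / reflection principle), the number of orderings in which A is strictly ahead of B throughout is (p − q)/(p + q) · C(p + q, p) = (32 − 25)/(32 + 25) · 9929472283517787 = 1219408876923237.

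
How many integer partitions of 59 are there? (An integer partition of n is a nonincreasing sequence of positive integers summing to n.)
p(59) = 831820

Compute p(n) via the recurrence p(n, m) = p(n, m−1) + p(n−m, m), where p(n, m) counts partitions of n with all parts ≤ m and p(n) = p(n, n). The base cases are p(0, m) = 1 and p(n, 0) = 0 for n > 0. Filling the table yields p(59) = 831820. (Euler's pentagonal recurrence is an alternative.)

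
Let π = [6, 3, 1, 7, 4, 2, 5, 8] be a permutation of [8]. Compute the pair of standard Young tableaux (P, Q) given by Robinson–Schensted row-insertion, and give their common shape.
P = [1, 2, 5, 8] / [3, 4] / [6, 7];  Q = [1, 4, 7, 8] / [2, 5] / [3, 6];  common shape = (4, 2, 2)

Row-insert the values π_1, π_2, … into P one at a time, bumping the leftmost entry strictly greater than the inserted value down to the next row. The recording tableau Q records, in position (i, j), the step at which that cell was added to P.
  Insert 6 (step 1): P = [6];  Q = [1]
  Insert 3 (step 2): P = [3] / [6];  Q = [1] / [2]
  Insert 1 (step 3): P = [1] / [3] / [6];  Q = [1] / [2] / [3]
  Insert 7 (step 4): P = [1, 7] / [3] / [6];  Q = [1, 4] / [2] / [3]
  Insert 4 (step 5): P = [1, 4] / [3, 7] / [6];  Q = [1, 4] / [2, 5] / [3]
  Insert 2 (step 6): P = [1, 2] / [3, 4] / [6, 7];  Q = [1, 4] / [2, 5] / [3, 6]
  Insert 5 (step 7): P = [1, 2, 5] / [3, 4] / [6, 7];  Q = [1, 4, 7] / [2, 5] / [3, 6]
  Insert 8 (step 8): P = [1, 2, 5, 8] / [3, 4] / [6, 7];  Q = [1, 4, 7, 8] / [2, 5] / [3, 6]
Final shape: (4, 2, 2).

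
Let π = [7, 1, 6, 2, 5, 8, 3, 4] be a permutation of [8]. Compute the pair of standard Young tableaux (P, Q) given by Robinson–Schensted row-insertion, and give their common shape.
P = [1, 2, 3, 4] / [5, 8] / [6] / [7];  Q = [1, 3, 5, 6] / [2, 8] / [4] / [7];  common shape = (4, 2, 1, 1)

Row-insert the values π_1, π_2, … into P one at a time, bumping the leftmost entry strictly greater than the inserted value down to the next row. The recording tableau Q records, in position (i, j), the step at which that cell was added to P.
  Insert 7 (step 1): P = [7];  Q = [1]
  Insert 1 (step 2): P = [1] / [7];  Q = [1] / [2]
  Insert 6 (step 3): P = [1, 6] / [7];  Q = [1, 3] / [2]
  Insert 2 (step 4): P = [1, 2] / [6] / [7];  Q = [1, 3] / [2] / [4]
  Insert 5 (step 5): P = [1, 2, 5] / [6] / [7];  Q = [1, 3, 5] / [2] / [4]
  Insert 8 (step 6): P = [1, 2, 5, 8] / [6] / [7];  Q = [1, 3, 5, 6] / [2] / [4]
  Insert 3 (step 7): P = [1, 2, 3, 8] / [5] / [6] / [7];  Q = [1, 3, 5, 6] / [2] / [4] / [7]
  Insert 4 (step 8): P = [1, 2, 3, 4] / [5, 8] / [6] / [7];  Q = [1, 3, 5, 6] / [2, 8] / [4] / [7]
Final shape: (4, 2, 1, 1).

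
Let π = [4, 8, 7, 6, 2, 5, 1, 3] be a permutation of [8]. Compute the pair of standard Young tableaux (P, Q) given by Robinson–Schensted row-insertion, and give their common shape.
P = [1, 3] / [2, 5] / [4, 6] / [7] / [8];  Q = [1, 2] / [3, 6] / [4, 8] / [5] / [7];  common shape = (2, 2, 2, 1, 1)

Row-insert the values π_1, π_2, … into P one at a time, bumping the leftmost entry strictly greater than the inserted value down to the next row. The recording tableau Q records, in position (i, j), the step at which that cell was added to P.
  Insert 4 (step 1): P = [4];  Q = [1]
  Insert 8 (step 2): P = [4, 8];  Q = [1, 2]
  Insert 7 (step 3): P = [4, 7] / [8];  Q = [1, 2] / [3]
  Insert 6 (step 4): P = [4, 6] / [7] / [8];  Q = [1, 2] / [3] / [4]
  Insert 2 (step 5): P = [2, 6] / [4] / [7] / [8];  Q = [1, 2] / [3] / [4] / [5]
  Insert 5 (step 6): P = [2, 5] / [4, 6] / [7] / [8];  Q = [1, 2] / [3, 6] / [4] / [5]
  Insert 1 (step 7): P = [1, 5] / [2, 6] / [4] / [7] / [8];  Q = [1, 2] / [3, 6] / [4] / [5] / [7]
  Insert 3 (step 8): P = [1, 3] / [2, 5] / [4, 6] / [7] / [8];  Q = [1, 2] / [3, 6] / [4, 8] / [5] / [7]
Final shape: (2, 2, 2, 1, 1).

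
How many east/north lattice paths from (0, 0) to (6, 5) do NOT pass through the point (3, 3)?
Number of paths = 262

Total paths from (0, 0) to (6, 5): C(11, 6) = 462. Paths through (3, 3): (paths (0, 0) → (3, 3)) × (paths (3, 3) → (6, 5)) = C(6, 3) · C(5, 3) = 20 · 10 = 200. Avoidance count = 462 − 200 = 262.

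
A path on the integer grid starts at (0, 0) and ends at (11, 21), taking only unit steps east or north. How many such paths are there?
Number of paths = 129024480

A monotone lattice path from (0, 0) to (11, 21) consists of 11 east steps and 21 north steps in some order, so it is determined by which 11 of the 32 steps are east. The count is C(32, 11) = 129024480.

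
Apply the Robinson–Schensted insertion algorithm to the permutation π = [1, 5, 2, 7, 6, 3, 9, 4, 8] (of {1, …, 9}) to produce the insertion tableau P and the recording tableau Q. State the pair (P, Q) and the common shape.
P = [1, 2, 3, 4, 8] / [5, 6, 9] / [7];  Q = [1, 2, 4, 7, 9] / [3, 5, 8] / [6];  common shape = (5, 3, 1)

Row-insert the values π_1, π_2, … into P one at a time, bumping the leftmost entry strictly greater than the inserted value down to the next row. The recording tableau Q records, in position (i, j), the step at which that cell was added to P.
  Insert 1 (step 1): P = [1];  Q = [1]
  Insert 5 (step 2): P = [1, 5];  Q = [1, 2]
  Insert 2 (step 3): P = [1, 2] / [5];  Q = [1, 2] / [3]
  Insert 7 (step 4): P = [1, 2, 7] / [5];  Q = [1, 2, 4] / [3]
  Insert 6 (step 5): P = [1, 2, 6] / [5, 7];  Q = [1, 2, 4] / [3, 5]
  Insert 3 (step 6): P = [1, 2, 3] / [5, 6] / [7];  Q = [1, 2, 4] / [3, 5] / [6]
  Insert 9 (step 7): P = [1, 2, 3, 9] / [5, 6] / [7];  Q = [1, 2, 4, 7] / [3, 5] / [6]
  Insert 4 (step 8): P = [1, 2, 3, 4] / [5, 6, 9] / [7];  Q = [1, 2, 4, 7] / [3, 5, 8] / [6]
  Insert 8 (step 9): P = [1, 2, 3, 4, 8] / [5, 6, 9] / [7];  Q = [1, 2, 4, 7, 9] / [3, 5, 8] / [6]
Final shape: (5, 3, 1).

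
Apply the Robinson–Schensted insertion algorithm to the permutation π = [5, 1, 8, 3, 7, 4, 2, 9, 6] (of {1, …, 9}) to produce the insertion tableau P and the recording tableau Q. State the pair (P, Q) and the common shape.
P = [1, 2, 4, 6] / [3, 7, 9] / [5] / [8];  Q = [1, 3, 5, 8] / [2, 4, 9] / [6] / [7];  common shape = (4, 3, 1, 1)

Row-insert the values π_1, π_2, … into P one at a time, bumping the leftmost entry strictly greater than the inserted value down to the next row. The recording tableau Q records, in position (i, j), the step at which that cell was added to P.
  Insert 5 (step 1): P = [5];  Q = [1]
  Insert 1 (step 2): P = [1] / [5];  Q = [1] / [2]
  Insert 8 (step 3): P = [1, 8] / [5];  Q = [1, 3] / [2]
  Insert 3 (step 4): P = [1, 3] / [5, 8];  Q = [1, 3] / [2, 4]
  Insert 7 (step 5): P = [1, 3, 7] / [5, 8];  Q = [1, 3, 5] / [2, 4]
  Insert 4 (step 6): P = [1, 3, 4] / [5, 7] / [8];  Q = [1, 3, 5] / [2, 4] / [6]
  Insert 2 (step 7): P = [1, 2, 4] / [3, 7] / [5] / [8];  Q = [1, 3, 5] / [2, 4] / [6] / [7]
  Insert 9 (step 8): P = [1, 2, 4, 9] / [3, 7] / [5] / [8];  Q = [1, 3, 5, 8] / [2, 4] / [6] / [7]
  Insert 6 (step 9): P = [1, 2, 4, 6] / [3, 7, 9] / [5] / [8];  Q = [1, 3, 5, 8] / [2, 4, 9] / [6] / [7]
Final shape: (4, 3, 1, 1).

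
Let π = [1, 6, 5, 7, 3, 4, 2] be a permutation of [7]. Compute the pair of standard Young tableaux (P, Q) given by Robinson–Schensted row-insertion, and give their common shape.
P = [1, 2, 4] / [3, 7] / [5] / [6];  Q = [1, 2, 4] / [3, 6] / [5] / [7];  common shape = (3, 2, 1, 1)

Row-insert the values π_1, π_2, … into P one at a time, bumping the leftmost entry strictly greater than the inserted value down to the next row. The recording tableau Q records, in position (i, j), the step at which that cell was added to P.
  Insert 1 (step 1): P = [1];  Q = [1]
  Insert 6 (step 2): P = [1, 6];  Q = [1, 2]
  Insert 5 (step 3): P = [1, 5] / [6];  Q = [1, 2] / [3]
  Insert 7 (step 4): P = [1, 5, 7] / [6];  Q = [1, 2, 4] / [3]
  Insert 3 (step 5): P = [1, 3, 7] / [5] / [6];  Q = [1, 2, 4] / [3] / [5]
  Insert 4 (step 6): P = [1, 3, 4] / [5, 7] / [6];  Q = [1, 2, 4] / [3, 6] / [5]
  Insert 2 (step 7): P = [1, 2, 4] / [3, 7] / [5] / [6];  Q = [1, 2, 4] / [3, 6] / [5] / [7]
Final shape: (3, 2, 1, 1).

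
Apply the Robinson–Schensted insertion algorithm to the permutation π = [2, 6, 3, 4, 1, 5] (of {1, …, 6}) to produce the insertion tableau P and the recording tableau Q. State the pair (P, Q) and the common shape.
P = [1, 3, 4, 5] / [2] / [6];  Q = [1, 2, 4, 6] / [3] / [5];  common shape = (4, 1, 1)

Row-insert the values π_1, π_2, … into P one at a time, bumping the leftmost entry strictly greater than the inserted value down to the next row. The recording tableau Q records, in position (i, j), the step at which that cell was added to P.
  Insert 2 (step 1): P = [2];  Q = [1]
  Insert 6 (step 2): P = [2, 6];  Q = [1, 2]
  Insert 3 (step 3): P = [2, 3] / [6];  Q = [1, 2] / [3]
  Insert 4 (step 4): P = [2, 3, 4] / [6];  Q = [1, 2, 4] / [3]
  Insert 1 (step 5): P = [1, 3, 4] / [2] / [6];  Q = [1, 2, 4] / [3] / [5]
  Insert 5 (step 6): P = [1, 3, 4, 5] / [2] / [6];  Q = [1, 2, 4, 6] / [3] / [5]
Final shape: (4, 1, 1).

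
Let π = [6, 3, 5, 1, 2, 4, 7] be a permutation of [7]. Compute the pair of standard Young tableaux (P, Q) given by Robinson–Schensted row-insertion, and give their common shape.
P = [1, 2, 4, 7] / [3, 5] / [6];  Q = [1, 3, 6, 7] / [2, 5] / [4];  common shape = (4, 2, 1)

Row-insert the values π_1, π_2, … into P one at a time, bumping the leftmost entry strictly greater than the inserted value down to the next row. The recording tableau Q records, in position (i, j), the step at which that cell was added to P.
  Insert 6 (step 1): P = [6];  Q = [1]
  Insert 3 (step 2): P = [3] / [6];  Q = [1] / [2]
  Insert 5 (step 3): P = [3, 5] / [6];  Q = [1, 3] / [2]
  Insert 1 (step 4): P = [1, 5] / [3] / [6];  Q = [1, 3] / [2] / [4]
  Insert 2 (step 5): P = [1, 2] / [3, 5] / [6];  Q = [1, 3] / [2, 5] / [4]
  Insert 4 (step 6): P = [1, 2, 4] / [3, 5] / [6];  Q = [1, 3, 6] / [2, 5] / [4]
  Insert 7 (step 7): P = [1, 2, 4, 7] / [3, 5] / [6];  Q = [1, 3, 6, 7] / [2, 5] / [4]
Final shape: (4, 2, 1).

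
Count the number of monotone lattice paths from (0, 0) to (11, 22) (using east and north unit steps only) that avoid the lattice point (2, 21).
Number of paths = 193534190

Total paths from (0, 0) to (11, 22): C(33, 11) = 193536720. Paths through (2, 21): (paths (0, 0) → (2, 21)) × (paths (2, 21) → (11, 22)) = C(23, 2) · C(10, 9) = 253 · 10 = 2530. Avoidance count = 193536720 − 2530 = 193534190.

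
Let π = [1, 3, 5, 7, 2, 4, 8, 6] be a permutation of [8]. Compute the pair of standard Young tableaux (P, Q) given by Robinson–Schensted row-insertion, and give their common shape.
P = [1, 2, 4, 6, 8] / [3, 5, 7];  Q = [1, 2, 3, 4, 7] / [5, 6, 8];  common shape = (5, 3)

Row-insert the values π_1, π_2, … into P one at a time, bumping the leftmost entry strictly greater than the inserted value down to the next row. The recording tableau Q records, in position (i, j), the step at which that cell was added to P.
  Insert 1 (step 1): P = [1];  Q = [1]
  Insert 3 (step 2): P = [1, 3];  Q = [1, 2]
  Insert 5 (step 3): P = [1, 3, 5];  Q = [1, 2, 3]
  Insert 7 (step 4): P = [1, 3, 5, 7];  Q = [1, 2, 3, 4]
  Insert 2 (step 5): P = [1, 2, 5, 7] / [3];  Q = [1, 2, 3, 4] / [5]
  Insert 4 (step 6): P = [1, 2, 4, 7] / [3, 5];  Q = [1, 2, 3, 4] / [5, 6]
  Insert 8 (step 7): P = [1, 2, 4, 7, 8] / [3, 5];  Q = [1, 2, 3, 4, 7] / [5, 6]
  Insert 6 (step 8): P = [1, 2, 4, 6, 8] / [3, 5, 7];  Q = [1, 2, 3, 4, 7] / [5, 6, 8]
Final shape: (5, 3).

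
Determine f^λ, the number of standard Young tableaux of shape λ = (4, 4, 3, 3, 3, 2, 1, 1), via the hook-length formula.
# SYT of shape (4, 4, 3, 3, 3, 2, 1, 1) = 142849980

Hook-length formula: f^λ = n! / Π hook(c), product over all cells c of the Young diagram. For λ = (4, 4, 3, 3, 3, 2, 1, 1), n = 21 boxes. Hook lengths by row (left-to-right, top-to-bottom): [11, 8, 6, 2]; [10, 7, 5, 1]; [8, 5, 3]; [7, 4, 2]; [6, 3, 1]; [4, 1]; [2]; [1]. Product of hooks = 357654528000. So f^λ = 21! / 357654528000 = 51090942171709440000 / 357654528000 = 142849980.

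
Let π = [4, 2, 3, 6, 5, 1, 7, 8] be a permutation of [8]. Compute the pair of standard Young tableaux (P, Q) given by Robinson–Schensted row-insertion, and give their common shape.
P = [1, 3, 5, 7, 8] / [2, 6] / [4];  Q = [1, 3, 4, 7, 8] / [2, 5] / [6];  common shape = (5, 2, 1)

Row-insert the values π_1, π_2, … into P one at a time, bumping the leftmost entry strictly greater than the inserted value down to the next row. The recording tableau Q records, in position (i, j), the step at which that cell was added to P.
  Insert 4 (step 1): P = [4];  Q = [1]
  Insert 2 (step 2): P = [2] / [4];  Q = [1] / [2]
  Insert 3 (step 3): P = [2, 3] / [4];  Q = [1, 3] / [2]
  Insert 6 (step 4): P = [2, 3, 6] / [4];  Q = [1, 3, 4] / [2]
  Insert 5 (step 5): P = [2, 3, 5] / [4, 6];  Q = [1, 3, 4] / [2, 5]
  Insert 1 (step 6): P = [1, 3, 5] / [2, 6] / [4];  Q = [1, 3, 4] / [2, 5] / [6]
  Insert 7 (step 7): P = [1, 3, 5, 7] / [2, 6] / [4];  Q = [1, 3, 4, 7] / [2, 5] / [6]
  Insert 8 (step 8): P = [1, 3, 5, 7, 8] / [2, 6] / [4];  Q = [1, 3, 4, 7, 8] / [2, 5] / [6]
Final shape: (5, 2, 1).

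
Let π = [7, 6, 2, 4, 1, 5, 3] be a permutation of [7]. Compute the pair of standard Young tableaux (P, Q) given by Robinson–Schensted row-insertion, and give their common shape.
P = [1, 3, 5] / [2, 4] / [6] / [7];  Q = [1, 4, 6] / [2, 7] / [3] / [5];  common shape = (3, 2, 1, 1)

Row-insert the values π_1, π_2, … into P one at a time, bumping the leftmost entry strictly greater than the inserted value down to the next row. The recording tableau Q records, in position (i, j), the step at which that cell was added to P.
  Insert 7 (step 1): P = [7];  Q = [1]
  Insert 6 (step 2): P = [6] / [7];  Q = [1] / [2]
  Insert 2 (step 3): P = [2] / [6] / [7];  Q = [1] / [2] / [3]
  Insert 4 (step 4): P = [2, 4] / [6] / [7];  Q = [1, 4] / [2] / [3]
  Insert 1 (step 5): P = [1, 4] / [2] / [6] / [7];  Q = [1, 4] / [2] / [3] / [5]
  Insert 5 (step 6): P = [1, 4, 5] / [2] / [6] / [7];  Q = [1, 4, 6] / [2] / [3] / [5]
  Insert 3 (step 7): P = [1, 3, 5] / [2, 4] / [6] / [7];  Q = [1, 4, 6] / [2, 7] / [3] / [5]
Final shape: (3, 2, 1, 1).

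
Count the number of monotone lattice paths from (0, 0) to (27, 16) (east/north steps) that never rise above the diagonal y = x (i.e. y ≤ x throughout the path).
Number of paths = 113649492522

By the reflection principle (André's argument), the number of monotone paths to (27, 16) with n ≤ m that never go above y = x is C(43, 27) − C(43, 28) = 265182149218 − 151532656696 = 113649492522.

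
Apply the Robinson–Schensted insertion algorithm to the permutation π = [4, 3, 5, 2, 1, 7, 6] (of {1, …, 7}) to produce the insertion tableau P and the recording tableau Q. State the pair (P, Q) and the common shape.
P = [1, 5, 6] / [2, 7] / [3] / [4];  Q = [1, 3, 6] / [2, 7] / [4] / [5];  common shape = (3, 2, 1, 1)

Row-insert the values π_1, π_2, … into P one at a time, bumping the leftmost entry strictly greater than the inserted value down to the next row. The recording tableau Q records, in position (i, j), the step at which that cell was added to P.
  Insert 4 (step 1): P = [4];  Q = [1]
  Insert 3 (step 2): P = [3] / [4];  Q = [1] / [2]
  Insert 5 (step 3): P = [3, 5] / [4];  Q = [1, 3] / [2]
  Insert 2 (step 4): P = [2, 5] / [3] / [4];  Q = [1, 3] / [2] / [4]
  Insert 1 (step 5): P = [1, 5] / [2] / [3] / [4];  Q = [1, 3] / [2] / [4] / [5]
  Insert 7 (step 6): P = [1, 5, 7] / [2] / [3] / [4];  Q = [1, 3, 6] / [2] / [4] / [5]
  Insert 6 (step 7): P = [1, 5, 6] / [2, 7] / [3] / [4];  Q = [1, 3, 6] / [2, 7] / [4] / [5]
Final shape: (3, 2, 1, 1).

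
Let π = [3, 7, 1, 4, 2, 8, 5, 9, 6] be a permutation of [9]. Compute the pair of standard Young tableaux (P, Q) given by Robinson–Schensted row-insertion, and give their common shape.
P = [1, 2, 5, 6] / [3, 4, 8, 9] / [7];  Q = [1, 2, 6, 8] / [3, 4, 7, 9] / [5];  common shape = (4, 4, 1)

Row-insert the values π_1, π_2, … into P one at a time, bumping the leftmost entry strictly greater than the inserted value down to the next row. The recording tableau Q records, in position (i, j), the step at which that cell was added to P.
  Insert 3 (step 1): P = [3];  Q = [1]
  Insert 7 (step 2): P = [3, 7];  Q = [1, 2]
  Insert 1 (step 3): P = [1, 7] / [3];  Q = [1, 2] / [3]
  Insert 4 (step 4): P = [1, 4] / [3, 7];  Q = [1, 2] / [3, 4]
  Insert 2 (step 5): P = [1, 2] / [3, 4] / [7];  Q = [1, 2] / [3, 4] / [5]
  Insert 8 (step 6): P = [1, 2, 8] / [3, 4] / [7];  Q = [1, 2, 6] / [3, 4] / [5]
  Insert 5 (step 7): P = [1, 2, 5] / [3, 4, 8] / [7];  Q = [1, 2, 6] / [3, 4, 7] / [5]
  Insert 9 (step 8): P = [1, 2, 5, 9] / [3, 4, 8] / [7];  Q = [1, 2, 6, 8] / [3, 4, 7] / [5]
  Insert 6 (step 9): P = [1, 2, 5, 6] / [3, 4, 8, 9] / [7];  Q = [1, 2, 6, 8] / [3, 4, 7, 9] / [5]
Final shape: (4, 4, 1).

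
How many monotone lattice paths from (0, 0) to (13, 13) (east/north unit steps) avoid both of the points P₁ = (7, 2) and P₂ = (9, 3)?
Number of paths = 9842952

Inclusion–exclusion. Total paths: C(26, 13) = 10400600. Through P₁: C(9, 7)·C(17, 6) = 445536. Through P₂: C(12, 9)·C(14, 4) = 220220. Since P₁ is strictly southwest of P₂, a monotone path through both must visit P₁ then P₂; paths through both = C(9, 7)·C(3, 2)·C(14, 4) = 108108. Avoid both = 10400600 − 445536 − 220220 + 108108 = 9842952.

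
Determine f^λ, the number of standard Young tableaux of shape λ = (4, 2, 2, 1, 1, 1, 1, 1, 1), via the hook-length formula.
# SYT of shape (4, 2, 2, 1, 1, 1, 1, 1, 1) = 7007

Hook-length formula: f^λ = n! / Π hook(c), product over all cells c of the Young diagram. For λ = (4, 2, 2, 1, 1, 1, 1, 1, 1), n = 14 boxes. Hook lengths by row (left-to-right, top-to-bottom): [12, 5, 2, 1]; [9, 2]; [8, 1]; [6]; [5]; [4]; [3]; [2]; [1]. Product of hooks = 12441600. So f^λ = 14! / 12441600 = 87178291200 / 12441600 = 7007.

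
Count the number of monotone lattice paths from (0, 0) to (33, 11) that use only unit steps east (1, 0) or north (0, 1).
Number of paths = 7669339132

A monotone lattice path from (0, 0) to (33, 11) consists of 33 east steps and 11 north steps in some order, so it is determined by which 33 of the 44 steps are east. The count is C(44, 33) = 7669339132.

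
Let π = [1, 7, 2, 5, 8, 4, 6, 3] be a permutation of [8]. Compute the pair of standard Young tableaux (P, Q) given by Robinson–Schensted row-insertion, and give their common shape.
P = [1, 2, 3, 6] / [4, 8] / [5] / [7];  Q = [1, 2, 4, 5] / [3, 7] / [6] / [8];  common shape = (4, 2, 1, 1)

Row-insert the values π_1, π_2, … into P one at a time, bumping the leftmost entry strictly greater than the inserted value down to the next row. The recording tableau Q records, in position (i, j), the step at which that cell was added to P.
  Insert 1 (step 1): P = [1];  Q = [1]
  Insert 7 (step 2): P = [1, 7];  Q = [1, 2]
  Insert 2 (step 3): P = [1, 2] / [7];  Q = [1, 2] / [3]
  Insert 5 (step 4): P = [1, 2, 5] / [7];  Q = [1, 2, 4] / [3]
  Insert 8 (step 5): P = [1, 2, 5, 8] / [7];  Q = [1, 2, 4, 5] / [3]
  Insert 4 (step 6): P = [1, 2, 4, 8] / [5] / [7];  Q = [1, 2, 4, 5] / [3] / [6]
  Insert 6 (step 7): P = [1, 2, 4, 6] / [5, 8] / [7];  Q = [1, 2, 4, 5] / [3, 7] / [6]
  Insert 3 (step 8): P = [1, 2, 3, 6] / [4, 8] / [5] / [7];  Q = [1, 2, 4, 5] / [3, 7] / [6] / [8]
Final shape: (4, 2, 1, 1).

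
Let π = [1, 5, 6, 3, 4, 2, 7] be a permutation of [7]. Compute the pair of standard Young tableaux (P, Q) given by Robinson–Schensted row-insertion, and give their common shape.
P = [1, 2, 4, 7] / [3, 6] / [5];  Q = [1, 2, 3, 7] / [4, 5] / [6];  common shape = (4, 2, 1)

Row-insert the values π_1, π_2, … into P one at a time, bumping the leftmost entry strictly greater than the inserted value down to the next row. The recording tableau Q records, in position (i, j), the step at which that cell was added to P.
  Insert 1 (step 1): P = [1];  Q = [1]
  Insert 5 (step 2): P = [1, 5];  Q = [1, 2]
  Insert 6 (step 3): P = [1, 5, 6];  Q = [1, 2, 3]
  Insert 3 (step 4): P = [1, 3, 6] / [5];  Q = [1, 2, 3] / [4]
  Insert 4 (step 5): P = [1, 3, 4] / [5, 6];  Q = [1, 2, 3] / [4, 5]
  Insert 2 (step 6): P = [1, 2, 4] / [3, 6] / [5];  Q = [1, 2, 3] / [4, 5] / [6]
  Insert 7 (step 7): P = [1, 2, 4, 7] / [3, 6] / [5];  Q = [1, 2, 3, 7] / [4, 5] / [6]
Final shape: (4, 2, 1).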